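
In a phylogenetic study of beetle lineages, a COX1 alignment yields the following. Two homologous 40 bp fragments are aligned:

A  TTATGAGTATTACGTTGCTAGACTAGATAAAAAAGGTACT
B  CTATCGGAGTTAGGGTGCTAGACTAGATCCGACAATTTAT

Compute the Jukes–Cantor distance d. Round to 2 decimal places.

The sequences differ at 15 of 40 sites, so p = 15/40 = 0.375.
d = −(3/4) ln(1 − 4p/3) = −0.75 ln(1 − 0.5) = −0.75 ln(0.5)
  = −0.75 × (-0.693147) = 0.519860 substitutions/site.

0.52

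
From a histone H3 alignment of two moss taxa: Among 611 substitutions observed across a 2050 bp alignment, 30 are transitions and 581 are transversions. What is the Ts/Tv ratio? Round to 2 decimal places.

R = 30/581 = 0.051635… ≈ 0.05 (to 2 d.p.).

0.05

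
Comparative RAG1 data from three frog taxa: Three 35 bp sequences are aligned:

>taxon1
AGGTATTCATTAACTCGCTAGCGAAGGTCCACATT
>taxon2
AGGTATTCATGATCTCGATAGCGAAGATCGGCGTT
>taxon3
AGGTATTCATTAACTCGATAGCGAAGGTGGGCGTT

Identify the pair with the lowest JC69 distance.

taxon2 and taxon3

taxon1–taxon2: 7/35 differ, p = 0.200, d = 0.233.
taxon1–taxon3: 5/35 differ, p = 0.143, d = 0.158.
taxon2–taxon3: 4/35 differ, p = 0.114, d = 0.124.
The smallest distance is between taxon2 and taxon3.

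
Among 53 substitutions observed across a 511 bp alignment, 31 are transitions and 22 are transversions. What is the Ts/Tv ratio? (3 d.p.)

1.409

R = 31/22 = 1.409090… ≈ 1.409 (to 3 d.p.).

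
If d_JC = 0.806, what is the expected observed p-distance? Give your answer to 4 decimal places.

0.4939

p = (3/4)(1 − e^(−4d/3)) = 0.75 × (1 − e^(-1.074667)) = 0.75 × (1 − 0.341411) = 0.493942.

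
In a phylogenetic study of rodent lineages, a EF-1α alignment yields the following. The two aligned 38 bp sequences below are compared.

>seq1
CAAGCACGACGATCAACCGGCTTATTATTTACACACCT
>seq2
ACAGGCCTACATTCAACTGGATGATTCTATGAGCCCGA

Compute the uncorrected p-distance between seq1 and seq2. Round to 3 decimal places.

The sequences differ at 18 of 38 positions.
p = 18/38 = 0.473684… ≈ 0.474 (to 3 d.p.).

0.474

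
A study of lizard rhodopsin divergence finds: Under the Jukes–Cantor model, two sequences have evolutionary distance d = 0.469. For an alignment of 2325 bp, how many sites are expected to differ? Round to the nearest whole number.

811

Invert JC69: p = (3/4)(1 − e^(−4d/3)) = 0.75 × (1 − e^(-0.625333)) = 0.75 × (1 − 0.535083) = 0.348688.
Expected differing sites = pL ≈ 0.348688 × 2325 = 810.6996 ≈ 811.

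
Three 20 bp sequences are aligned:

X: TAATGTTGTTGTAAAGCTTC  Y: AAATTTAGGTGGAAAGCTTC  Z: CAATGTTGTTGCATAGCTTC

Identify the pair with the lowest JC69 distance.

X–Y: 5/20 differ, p = 0.250, d = 0.304.
X–Z: 3/20 differ, p = 0.150, d = 0.167.
Y–Z: 6/20 differ, p = 0.300, d = 0.383.
The smallest distance is between X and Z.

X and Z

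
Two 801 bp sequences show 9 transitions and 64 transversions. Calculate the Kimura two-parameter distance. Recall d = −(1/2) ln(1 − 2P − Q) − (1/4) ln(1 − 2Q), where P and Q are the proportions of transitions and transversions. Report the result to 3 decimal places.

0.098

P = 9/801 ≈ 0.011236 and Q = 64/801 ≈ 0.0799.
Under the Kimura two-parameter model, d = −½ ln(1 − 2P − Q) − ¼ ln(1 − 2Q).
1 − 2P − Q = 0.897628, giving −½ ln(0.897628) = 0.054000.
1 − 2Q = 0.8402, giving −¼ ln(0.8402) = 0.043529.
d = 0.054000 + 0.043529 = 0.097529.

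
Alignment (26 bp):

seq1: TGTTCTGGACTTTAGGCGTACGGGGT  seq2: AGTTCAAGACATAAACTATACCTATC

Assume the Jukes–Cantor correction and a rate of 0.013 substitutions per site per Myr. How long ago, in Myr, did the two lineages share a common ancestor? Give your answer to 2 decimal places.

The sequences differ at 14 of 26 sites, so p = 14/26 ≈ 0.538462.
d = −(3/4) ln(1 − 4p/3) = −0.75 ln(1 − 0.717949) = −0.75 ln(0.282051)
  = −0.75 × (-1.265667) = 0.949250 substitutions/site.
Under a molecular clock d = 2μt, so t = d/(2μ) = 0.949250 / (2 × 0.013) = 36.51 Myr.

36.51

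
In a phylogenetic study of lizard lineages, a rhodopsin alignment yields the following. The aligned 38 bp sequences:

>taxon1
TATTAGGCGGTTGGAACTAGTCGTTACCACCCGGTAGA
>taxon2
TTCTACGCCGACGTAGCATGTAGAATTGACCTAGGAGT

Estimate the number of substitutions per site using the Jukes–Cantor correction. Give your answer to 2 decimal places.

The sequences differ at 20 of 38 sites, so p = 20/38 ≈ 0.526316.
d = −(3/4) ln(1 − 4p/3) = −0.75 ln(1 − 0.701755) = −0.75 ln(0.298245)
  = −0.75 × (-1.209840) = 0.907380 substitutions/site.

0.91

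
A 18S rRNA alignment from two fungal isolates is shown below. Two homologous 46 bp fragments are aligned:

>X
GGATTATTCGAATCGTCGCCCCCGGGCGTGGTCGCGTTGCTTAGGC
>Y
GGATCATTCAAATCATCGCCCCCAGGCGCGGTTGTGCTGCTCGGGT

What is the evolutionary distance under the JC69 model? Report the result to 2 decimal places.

The sequences differ at 11 of 46 sites, so p = 11/46 ≈ 0.23913.
d = −(3/4) ln(1 − 4p/3) = −0.75 ln(1 − 0.31884) = −0.75 ln(0.68116)
  = −0.75 × (-0.383958) = 0.287969 substitutions/site.

0.29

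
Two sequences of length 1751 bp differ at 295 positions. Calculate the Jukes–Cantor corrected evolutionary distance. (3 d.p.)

0.191

p = 295/1751 ≈ 0.168475.
d = −(3/4) ln(1 − 4p/3) = −0.75 ln(1 − 0.224633) = −0.75 ln(0.775367)
  = −0.75 × (-0.254419) = 0.190814 substitutions/site.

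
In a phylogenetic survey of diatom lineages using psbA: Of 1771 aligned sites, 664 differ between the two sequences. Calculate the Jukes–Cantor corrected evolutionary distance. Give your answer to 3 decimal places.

p = 664/1771 ≈ 0.374929.
d = −(3/4) ln(1 − 4p/3) = −0.75 ln(1 − 0.499905) = −0.75 ln(0.500095)
  = −0.75 × (-0.692957) = 0.519718 substitutions/site.

0.520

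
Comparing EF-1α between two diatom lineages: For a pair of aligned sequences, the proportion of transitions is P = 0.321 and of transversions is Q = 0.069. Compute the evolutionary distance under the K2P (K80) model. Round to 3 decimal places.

Under the Kimura two-parameter model, d = −½ ln(1 − 2P − Q) − ¼ ln(1 − 2Q).
1 − 2P − Q = 0.289, giving −½ ln(0.289) = 0.620664.
1 − 2Q = 0.862, giving −¼ ln(0.862) = 0.037125.
d = 0.620664 + 0.037125 = 0.657789.

0.658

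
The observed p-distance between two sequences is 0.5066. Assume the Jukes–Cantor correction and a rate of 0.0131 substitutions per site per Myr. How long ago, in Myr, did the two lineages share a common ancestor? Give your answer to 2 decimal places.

32.21

d = −(3/4) ln(1 − 4p/3) = −0.75 ln(1 − 0.675467) = −0.75 ln(0.324533)
  = −0.75 × (-1.125368) = 0.844026 substitutions/site.
Under a molecular clock d = 2μt, so t = d/(2μ) = 0.844026 / (2 × 0.0131) = 32.21 Myr.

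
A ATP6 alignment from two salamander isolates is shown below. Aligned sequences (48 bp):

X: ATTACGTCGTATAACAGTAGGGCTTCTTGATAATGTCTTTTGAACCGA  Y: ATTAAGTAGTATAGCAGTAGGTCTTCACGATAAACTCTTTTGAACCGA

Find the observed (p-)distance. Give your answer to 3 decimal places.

The sequences differ at 8 of 48 positions (sites 5, 8, 14, 22, 27, 28, 34, 35).
p = 8/48 = 0.166666… ≈ 0.167 (to 3 d.p.).

0.167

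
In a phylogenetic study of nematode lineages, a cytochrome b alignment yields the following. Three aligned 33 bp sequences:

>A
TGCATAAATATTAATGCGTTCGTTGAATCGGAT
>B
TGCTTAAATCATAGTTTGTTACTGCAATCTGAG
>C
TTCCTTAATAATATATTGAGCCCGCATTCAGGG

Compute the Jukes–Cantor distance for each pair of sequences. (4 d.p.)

d(A,B) = 0.4975, d(A,C) = 0.9745, d(B,C) = 0.5587

A–B: 12/33 sites differ → p ≈ 0.363636, d = −0.75 ln(1 − 0.484848) = 0.497470 ≈ 0.4975.
A–C: 18/33 sites differ → p ≈ 0.545455, d = −0.75 ln(1 − 0.727273) = 0.974463 ≈ 0.9745.
B–C: 13/33 sites differ → p ≈ 0.393939, d = −0.75 ln(1 − 0.525252) = 0.558728 ≈ 0.5587.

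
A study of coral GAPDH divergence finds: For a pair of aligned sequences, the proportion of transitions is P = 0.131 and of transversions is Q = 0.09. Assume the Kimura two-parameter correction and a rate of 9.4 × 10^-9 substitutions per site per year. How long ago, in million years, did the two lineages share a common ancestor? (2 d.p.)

14.18

Under the Kimura two-parameter model, d = −½ ln(1 − 2P − Q) − ¼ ln(1 − 2Q).
1 − 2P − Q = 0.648, giving −½ ln(0.648) = 0.216932.
1 − 2Q = 0.82, giving −¼ ln(0.82) = 0.049613.
d = 0.216932 + 0.049613 = 0.266545.
Under a molecular clock d = 2μt, so t = d/(2μ) = 0.266545 / (2 × 9.4 × 10^-9) = 14.18 million years.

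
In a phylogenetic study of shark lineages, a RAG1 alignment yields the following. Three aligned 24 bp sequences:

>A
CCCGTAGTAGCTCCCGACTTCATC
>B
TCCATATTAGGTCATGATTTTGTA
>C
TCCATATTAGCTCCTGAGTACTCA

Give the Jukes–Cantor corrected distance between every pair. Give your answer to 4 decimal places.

A–B: 10/24 sites differ → p ≈ 0.416667, d = −0.75 ln(1 − 0.555556) = 0.608198 ≈ 0.6082.
A–C: 9/24 sites differ → p = 0.375, d = −0.75 ln(1 − 0.5) = 0.519860 ≈ 0.5199.
B–C: 7/24 sites differ → p ≈ 0.291667, d = −0.75 ln(1 − 0.388889) = 0.369358 ≈ 0.3694.

d(A,B) = 0.6082, d(A,C) = 0.5199, d(B,C) = 0.3694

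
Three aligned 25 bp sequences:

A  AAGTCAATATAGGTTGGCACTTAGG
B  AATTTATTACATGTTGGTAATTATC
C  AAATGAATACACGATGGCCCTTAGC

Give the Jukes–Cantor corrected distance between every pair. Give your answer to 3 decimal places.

A–B: 9/25 sites differ → p = 0.36, d = −0.75 ln(1 − 0.48) = 0.490445 ≈ 0.490.
A–C: 7/25 sites differ → p = 0.28, d = −0.75 ln(1 − 0.373333) = 0.350505 ≈ 0.351.
B–C: 9/25 sites differ → p = 0.36, d = −0.75 ln(1 − 0.48) = 0.490445 ≈ 0.490.

d(A,B) = 0.490, d(A,C) = 0.351, d(B,C) = 0.490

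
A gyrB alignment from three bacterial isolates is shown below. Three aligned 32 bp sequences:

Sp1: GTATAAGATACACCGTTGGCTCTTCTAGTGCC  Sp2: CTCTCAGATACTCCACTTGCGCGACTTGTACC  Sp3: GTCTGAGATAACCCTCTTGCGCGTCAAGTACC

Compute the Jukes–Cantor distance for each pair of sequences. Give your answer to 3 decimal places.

Sp1–Sp2: 12/32 sites differ → p = 0.375, d = −0.75 ln(1 − 0.5) = 0.519860 ≈ 0.520.
Sp1–Sp3: 11/32 sites differ → p = 0.34375, d = −0.75 ln(1 − 0.458333) = 0.459828 ≈ 0.460.
Sp2–Sp3: 8/32 sites differ → p = 0.25, d = −0.75 ln(1 − 0.333333) = 0.304098 ≈ 0.304.

d(Sp1,Sp2) = 0.520, d(Sp1,Sp3) = 0.460, d(Sp2,Sp3) = 0.304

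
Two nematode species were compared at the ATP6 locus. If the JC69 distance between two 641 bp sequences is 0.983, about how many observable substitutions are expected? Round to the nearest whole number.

351

Invert JC69: p = (3/4)(1 − e^(−4d/3)) = 0.75 × (1 − e^(-1.310667)) = 0.75 × (1 − 0.269640) = 0.547770.
Expected differing sites = pL ≈ 0.547770 × 641 = 351.12057 ≈ 351.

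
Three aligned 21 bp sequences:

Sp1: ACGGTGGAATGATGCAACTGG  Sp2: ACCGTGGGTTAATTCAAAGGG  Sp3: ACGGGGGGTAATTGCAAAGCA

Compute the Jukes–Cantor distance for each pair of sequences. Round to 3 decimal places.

d(Sp1,Sp2) = 0.441, d(Sp1,Sp3) = 0.756, d(Sp2,Sp3) = 0.441

Sp1–Sp2: 7/21 sites differ → p ≈ 0.333333, d = −0.75 ln(1 − 0.444444) = 0.440839 ≈ 0.441.
Sp1–Sp3: 10/21 sites differ → p ≈ 0.47619, d = −0.75 ln(1 − 0.63492) = 0.755729 ≈ 0.756.
Sp2–Sp3: 7/21 sites differ → p ≈ 0.333333, d = −0.75 ln(1 − 0.444444) = 0.440839 ≈ 0.441.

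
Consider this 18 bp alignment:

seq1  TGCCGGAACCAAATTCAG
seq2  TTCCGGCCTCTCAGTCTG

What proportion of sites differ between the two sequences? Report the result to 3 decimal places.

The sequences differ at 8 of 18 positions (sites 2, 7, 8, 9, 11, 12, 14, 17).
p = 8/18 = 0.444444… ≈ 0.444 (to 3 d.p.).

0.444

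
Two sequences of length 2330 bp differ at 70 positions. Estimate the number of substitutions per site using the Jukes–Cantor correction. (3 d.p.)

0.031

p = 70/2330 ≈ 0.030043.
d = −(3/4) ln(1 − 4p/3) = −0.75 ln(1 − 0.040057) = −0.75 ln(0.959943)
  = −0.75 × (-0.040881) = 0.030661 substitutions/site.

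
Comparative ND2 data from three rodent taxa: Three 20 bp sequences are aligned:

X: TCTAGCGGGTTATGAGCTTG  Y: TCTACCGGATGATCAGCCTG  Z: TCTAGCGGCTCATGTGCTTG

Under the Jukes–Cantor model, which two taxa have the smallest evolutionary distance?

X and Z

X–Y: 5/20 differ, p = 0.250, d = 0.304.
X–Z: 3/20 differ, p = 0.150, d = 0.167.
Y–Z: 6/20 differ, p = 0.300, d = 0.383.
The smallest distance is between X and Z.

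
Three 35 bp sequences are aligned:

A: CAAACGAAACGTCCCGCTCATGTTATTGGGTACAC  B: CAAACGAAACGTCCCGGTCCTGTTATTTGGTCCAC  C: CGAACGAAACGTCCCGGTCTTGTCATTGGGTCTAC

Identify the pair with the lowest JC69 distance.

A–B: 4/35 differ, p = 0.114, d = 0.124.
A–C: 6/35 differ, p = 0.171, d = 0.195.
B–C: 5/35 differ, p = 0.143, d = 0.158.
The smallest distance is between A and B.

A and B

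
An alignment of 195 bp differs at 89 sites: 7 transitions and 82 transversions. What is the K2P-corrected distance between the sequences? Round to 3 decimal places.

P = 7/195 ≈ 0.035897 and Q = 82/195 ≈ 0.420513.
Under the Kimura two-parameter model, d = −½ ln(1 − 2P − Q) − ¼ ln(1 − 2Q).
1 − 2P − Q = 0.507693, giving −½ ln(0.507693) = 0.338939.
1 − 2Q = 0.158974, giving −¼ ln(0.158974) = 0.459754.
d = 0.338939 + 0.459754 = 0.798693.

0.799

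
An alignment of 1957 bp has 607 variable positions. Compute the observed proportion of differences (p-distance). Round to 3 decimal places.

p = 607/1957 = 0.310168… ≈ 0.310 (to 3 d.p.).

0.310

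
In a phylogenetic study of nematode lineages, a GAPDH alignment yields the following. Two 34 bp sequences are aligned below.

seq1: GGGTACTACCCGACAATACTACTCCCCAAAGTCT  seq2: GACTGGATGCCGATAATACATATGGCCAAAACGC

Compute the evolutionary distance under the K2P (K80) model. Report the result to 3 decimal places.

0.825

Of 34 sites, 6 differences are transitions and 11 are transversions, so P = 6/34 ≈ 0.176471 and Q = 11/34 ≈ 0.323529.
Under the Kimura two-parameter model, d = −½ ln(1 − 2P − Q) − ¼ ln(1 − 2Q).
1 − 2P − Q = 0.323529, giving −½ ln(0.323529) = 0.564233.
1 − 2Q = 0.352942, giving −¼ ln(0.352942) = 0.260363.
d = 0.564233 + 0.260363 = 0.824596.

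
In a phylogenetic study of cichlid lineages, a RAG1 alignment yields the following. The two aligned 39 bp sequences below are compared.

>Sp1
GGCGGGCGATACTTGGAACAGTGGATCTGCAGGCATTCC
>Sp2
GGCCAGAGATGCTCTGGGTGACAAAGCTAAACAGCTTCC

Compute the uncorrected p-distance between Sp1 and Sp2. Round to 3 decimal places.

0.538

The sequences differ at 21 of 39 positions.
p = 21/39 = 0.538461… ≈ 0.538 (to 3 d.p.).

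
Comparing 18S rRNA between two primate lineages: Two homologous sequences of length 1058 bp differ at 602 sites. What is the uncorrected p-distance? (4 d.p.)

p = 602/1058 = 0.568998… ≈ 0.5690 (to 4 d.p.).

0.5690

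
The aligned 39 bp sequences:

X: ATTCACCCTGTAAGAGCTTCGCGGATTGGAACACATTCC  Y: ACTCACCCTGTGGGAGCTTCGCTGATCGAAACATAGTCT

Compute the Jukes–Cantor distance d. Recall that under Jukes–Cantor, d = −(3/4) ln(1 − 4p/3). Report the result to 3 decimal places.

The sequences differ at 9 of 39 sites (2, 12, 13, 23, 27, 29, 34, 36, 39), so p = 9/39 ≈ 0.230769.
d = −(3/4) ln(1 − 4p/3) = −0.75 ln(1 − 0.307692) = −0.75 ln(0.692308)
  = −0.75 × (-0.367724) = 0.275793 substitutions/site.

0.276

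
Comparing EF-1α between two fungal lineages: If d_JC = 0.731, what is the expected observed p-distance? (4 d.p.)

0.4670

p = (3/4)(1 − e^(−4d/3)) = 0.75 × (1 − e^(-0.974667)) = 0.75 × (1 − 0.377318) = 0.467012.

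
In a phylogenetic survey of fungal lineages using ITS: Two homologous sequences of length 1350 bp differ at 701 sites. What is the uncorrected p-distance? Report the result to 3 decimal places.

p = 701/1350 = 0.519259… ≈ 0.519 (to 3 d.p.).

0.519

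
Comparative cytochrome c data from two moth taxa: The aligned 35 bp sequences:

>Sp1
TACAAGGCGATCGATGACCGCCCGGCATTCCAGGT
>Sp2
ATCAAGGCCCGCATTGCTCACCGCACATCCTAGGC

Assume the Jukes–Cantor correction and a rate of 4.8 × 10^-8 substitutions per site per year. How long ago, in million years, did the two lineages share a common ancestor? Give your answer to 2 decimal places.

The sequences differ at 16 of 35 sites, so p = 16/35 ≈ 0.457143.
d = −(3/4) ln(1 − 4p/3) = −0.75 ln(1 − 0.609524) = −0.75 ln(0.390476)
  = −0.75 × (-0.940389) = 0.705292 substitutions/site.
Under a molecular clock d = 2μt, so t = d/(2μ) = 0.705292 / (2 × 4.8 × 10^-8) = 7.35 million years.

7.35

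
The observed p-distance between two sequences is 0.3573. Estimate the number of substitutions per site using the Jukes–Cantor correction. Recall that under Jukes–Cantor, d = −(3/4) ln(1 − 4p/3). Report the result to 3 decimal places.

0.485

d = −(3/4) ln(1 − 4p/3) = −0.75 ln(1 − 0.4764) = −0.75 ln(0.5236)
  = −0.75 × (-0.647027) = 0.485270 substitutions/site.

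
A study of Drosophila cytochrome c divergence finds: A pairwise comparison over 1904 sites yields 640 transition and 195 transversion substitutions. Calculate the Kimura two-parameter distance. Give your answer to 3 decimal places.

P = 640/1904 ≈ 0.336134 and Q = 195/1904 ≈ 0.102416.
Under the Kimura two-parameter model, d = −½ ln(1 − 2P − Q) − ¼ ln(1 − 2Q).
1 − 2P − Q = 0.225316, giving −½ ln(0.225316) = 0.745126.
1 − 2Q = 0.795168, giving −¼ ln(0.795168) = 0.057300.
d = 0.745126 + 0.057300 = 0.802426.

0.802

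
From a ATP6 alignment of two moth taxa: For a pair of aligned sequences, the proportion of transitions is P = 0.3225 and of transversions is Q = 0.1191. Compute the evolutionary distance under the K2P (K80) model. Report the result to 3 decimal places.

0.790

Under the Kimura two-parameter model, d = −½ ln(1 − 2P − Q) − ¼ ln(1 − 2Q).
1 − 2P − Q = 0.2359, giving −½ ln(0.2359) = 0.722174.
1 − 2Q = 0.7618, giving −¼ ln(0.7618) = 0.068018.
d = 0.722174 + 0.068018 = 0.790192.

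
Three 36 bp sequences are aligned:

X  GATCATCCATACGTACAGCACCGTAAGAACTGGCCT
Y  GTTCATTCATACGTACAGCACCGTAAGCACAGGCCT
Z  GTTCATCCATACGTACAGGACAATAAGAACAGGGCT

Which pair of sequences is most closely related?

X–Y: 4/36 differ, p = 0.111, d = 0.120.
X–Z: 6/36 differ, p = 0.167, d = 0.188.
Y–Z: 6/36 differ, p = 0.167, d = 0.188.
The smallest distance is between X and Y.

X and Y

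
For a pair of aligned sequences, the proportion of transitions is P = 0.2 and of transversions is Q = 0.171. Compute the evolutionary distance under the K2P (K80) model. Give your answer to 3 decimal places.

0.528

Under the Kimura two-parameter model, d = −½ ln(1 − 2P − Q) − ¼ ln(1 − 2Q).
1 − 2P − Q = 0.429, giving −½ ln(0.429) = 0.423149.
1 − 2Q = 0.658, giving −¼ ln(0.658) = 0.104638.
d = 0.423149 + 0.104638 = 0.527787.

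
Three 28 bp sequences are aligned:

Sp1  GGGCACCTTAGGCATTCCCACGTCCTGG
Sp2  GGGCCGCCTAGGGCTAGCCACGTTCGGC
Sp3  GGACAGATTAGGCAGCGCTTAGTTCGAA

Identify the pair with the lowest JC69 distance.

Sp1 and Sp2

Sp1–Sp2: 10/28 differ, p = 0.357, d = 0.485.
Sp1–Sp3: 13/28 differ, p = 0.464, d = 0.724.
Sp2–Sp3: 13/28 differ, p = 0.464, d = 0.724.
The smallest distance is between Sp1 and Sp2.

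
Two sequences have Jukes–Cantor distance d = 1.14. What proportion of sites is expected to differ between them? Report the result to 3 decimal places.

p = (3/4)(1 − e^(−4d/3)) = 0.75 × (1 − e^(-1.52)) = 0.75 × (1 − 0.218712) = 0.585966.

0.586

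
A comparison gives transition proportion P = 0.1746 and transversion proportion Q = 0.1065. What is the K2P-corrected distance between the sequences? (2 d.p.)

Under the Kimura two-parameter model, d = −½ ln(1 − 2P − Q) − ¼ ln(1 − 2Q).
1 − 2P − Q = 0.5443, giving −½ ln(0.5443) = 0.304127.
1 − 2Q = 0.787, giving −¼ ln(0.787) = 0.059882.
d = 0.304127 + 0.059882 = 0.364009.

0.36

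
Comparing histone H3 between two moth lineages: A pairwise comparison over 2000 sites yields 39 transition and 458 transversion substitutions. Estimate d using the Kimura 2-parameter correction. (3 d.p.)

0.309

P = 39/2000 = 0.0195 and Q = 458/2000 = 0.229.
Under the Kimura two-parameter model, d = −½ ln(1 − 2P − Q) − ¼ ln(1 − 2Q).
1 − 2P − Q = 0.732, giving −½ ln(0.732) = 0.155987.
1 − 2Q = 0.542, giving −¼ ln(0.542) = 0.153122.
d = 0.155987 + 0.153122 = 0.309109.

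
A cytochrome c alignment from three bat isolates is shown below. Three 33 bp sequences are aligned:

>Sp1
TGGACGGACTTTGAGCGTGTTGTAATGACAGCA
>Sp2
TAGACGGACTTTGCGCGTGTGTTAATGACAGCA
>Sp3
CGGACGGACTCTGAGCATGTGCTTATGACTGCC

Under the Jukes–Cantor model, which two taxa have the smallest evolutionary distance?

Sp1–Sp2: 4/33 differ, p = 0.121, d = 0.132.
Sp1–Sp3: 8/33 differ, p = 0.242, d = 0.293.
Sp2–Sp3: 9/33 differ, p = 0.273, d = 0.339.
The smallest distance is between Sp1 and Sp2.

Sp1 and Sp2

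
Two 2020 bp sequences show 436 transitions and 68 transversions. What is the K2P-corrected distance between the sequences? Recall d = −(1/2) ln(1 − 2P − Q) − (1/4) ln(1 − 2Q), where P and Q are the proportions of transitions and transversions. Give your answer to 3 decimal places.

0.330

P = 436/2020 ≈ 0.215842 and Q = 68/2020 ≈ 0.033663.
Under the Kimura two-parameter model, d = −½ ln(1 − 2P − Q) − ¼ ln(1 − 2Q).
1 − 2P − Q = 0.534653, giving −½ ln(0.534653) = 0.313069.
1 − 2Q = 0.932674, giving −¼ ln(0.932674) = 0.017425.
d = 0.313069 + 0.017425 = 0.330494.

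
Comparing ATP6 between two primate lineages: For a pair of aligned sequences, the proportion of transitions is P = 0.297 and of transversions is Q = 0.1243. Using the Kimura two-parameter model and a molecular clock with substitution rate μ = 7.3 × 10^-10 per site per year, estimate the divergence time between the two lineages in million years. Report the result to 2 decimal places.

Under the Kimura two-parameter model, d = −½ ln(1 − 2P − Q) − ¼ ln(1 − 2Q).
1 − 2P − Q = 0.2817, giving −½ ln(0.2817) = 0.633456.
1 − 2Q = 0.7514, giving −¼ ln(0.7514) = 0.071454.
d = 0.633456 + 0.071454 = 0.704910.
Under a molecular clock d = 2μt, so t = d/(2μ) = 0.704910 / (2 × 7.3 × 10^-10) = 482.82 million years.

482.82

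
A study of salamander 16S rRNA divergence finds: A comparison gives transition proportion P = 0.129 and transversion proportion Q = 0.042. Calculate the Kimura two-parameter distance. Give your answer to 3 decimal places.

0.200

Under the Kimura two-parameter model, d = −½ ln(1 − 2P − Q) − ¼ ln(1 − 2Q).
1 − 2P − Q = 0.7, giving −½ ln(0.7) = 0.178337.
1 − 2Q = 0.916, giving −¼ ln(0.916) = 0.021935.
d = 0.178337 + 0.021935 = 0.200272.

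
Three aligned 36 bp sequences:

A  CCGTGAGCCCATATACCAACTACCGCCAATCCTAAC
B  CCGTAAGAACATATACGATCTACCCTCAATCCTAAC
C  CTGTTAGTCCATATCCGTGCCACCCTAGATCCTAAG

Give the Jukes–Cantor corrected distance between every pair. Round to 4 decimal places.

A–B: 7/36 sites differ → p ≈ 0.194444, d = −0.75 ln(1 − 0.259259) = 0.225078 ≈ 0.2251.
A–C: 13/36 sites differ → p ≈ 0.361111, d = −0.75 ln(1 − 0.481481) = 0.492584 ≈ 0.4926.
B–C: 11/36 sites differ → p ≈ 0.305556, d = −0.75 ln(1 − 0.407408) = 0.392437 ≈ 0.3924.

d(A,B) = 0.2251, d(A,C) = 0.4926, d(B,C) = 0.3924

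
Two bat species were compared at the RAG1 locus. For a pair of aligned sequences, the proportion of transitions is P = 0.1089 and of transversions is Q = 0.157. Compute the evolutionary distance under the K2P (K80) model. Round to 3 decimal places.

0.329

Under the Kimura two-parameter model, d = −½ ln(1 − 2P − Q) − ¼ ln(1 − 2Q).
1 − 2P − Q = 0.6252, giving −½ ln(0.6252) = 0.234842.
1 − 2Q = 0.686, giving −¼ ln(0.686) = 0.094219.
d = 0.234842 + 0.094219 = 0.329061.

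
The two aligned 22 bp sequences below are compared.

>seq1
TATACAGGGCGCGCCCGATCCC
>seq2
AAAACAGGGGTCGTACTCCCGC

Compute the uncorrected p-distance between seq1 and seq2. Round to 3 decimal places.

The sequences differ at 10 of 22 positions (sites 1, 3, 10, 11, 14, 15, 17, 18, 19, 21).
p = 10/22 = 0.454545… ≈ 0.455 (to 3 d.p.).

0.455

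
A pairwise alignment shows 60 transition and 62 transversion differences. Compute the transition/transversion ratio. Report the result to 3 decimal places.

R = 60/62 = 0.967741… ≈ 0.968 (to 3 d.p.).

0.968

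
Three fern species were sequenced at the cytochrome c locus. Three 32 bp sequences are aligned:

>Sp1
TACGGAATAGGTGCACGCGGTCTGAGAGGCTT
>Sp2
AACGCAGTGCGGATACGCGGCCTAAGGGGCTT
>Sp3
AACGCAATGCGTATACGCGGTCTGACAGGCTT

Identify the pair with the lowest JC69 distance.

Sp1–Sp2: 11/32 differ, p = 0.344, d = 0.460.
Sp1–Sp3: 7/32 differ, p = 0.219, d = 0.259.
Sp2–Sp3: 6/32 differ, p = 0.188, d = 0.216.
The smallest distance is between Sp2 and Sp3.

Sp2 and Sp3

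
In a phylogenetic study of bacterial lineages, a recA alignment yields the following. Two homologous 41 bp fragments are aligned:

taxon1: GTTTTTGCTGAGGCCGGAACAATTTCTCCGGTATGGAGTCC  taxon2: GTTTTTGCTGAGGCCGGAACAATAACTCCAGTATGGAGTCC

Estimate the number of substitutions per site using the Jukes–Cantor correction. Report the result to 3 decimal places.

0.077

The sequences differ at 3 of 41 sites (24, 25, 30), so p = 3/41 ≈ 0.073171.
d = −(3/4) ln(1 − 4p/3) = −0.75 ln(1 − 0.097561) = −0.75 ln(0.902439)
  = −0.75 × (-0.102654) = 0.076991 substitutions/site.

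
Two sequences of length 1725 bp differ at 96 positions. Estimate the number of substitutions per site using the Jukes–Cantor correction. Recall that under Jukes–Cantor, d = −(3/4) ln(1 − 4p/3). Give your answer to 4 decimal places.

p = 96/1725 ≈ 0.055652.
d = −(3/4) ln(1 − 4p/3) = −0.75 ln(1 − 0.074203) = −0.75 ln(0.925797)
  = −0.75 × (-0.077100) = 0.057825 substitutions/site.

0.0578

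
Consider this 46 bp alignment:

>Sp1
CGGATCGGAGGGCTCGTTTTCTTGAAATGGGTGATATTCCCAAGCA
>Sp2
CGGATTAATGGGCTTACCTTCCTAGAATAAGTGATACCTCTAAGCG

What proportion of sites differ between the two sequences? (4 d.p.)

The sequences differ at 18 of 46 positions.
p = 18/46 = 0.391304… ≈ 0.3913 (to 4 d.p.).

0.3913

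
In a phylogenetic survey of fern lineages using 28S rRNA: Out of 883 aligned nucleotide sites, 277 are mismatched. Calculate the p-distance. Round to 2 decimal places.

p = 277/883 = 0.313703… ≈ 0.31 (to 2 d.p.).

0.31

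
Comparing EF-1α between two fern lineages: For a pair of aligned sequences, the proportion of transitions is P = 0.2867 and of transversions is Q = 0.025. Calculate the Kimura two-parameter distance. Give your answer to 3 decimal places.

0.469

Under the Kimura two-parameter model, d = −½ ln(1 − 2P − Q) − ¼ ln(1 − 2Q).
1 − 2P − Q = 0.4016, giving −½ ln(0.4016) = 0.456149.
1 − 2Q = 0.95, giving −¼ ln(0.95) = 0.012823.
d = 0.456149 + 0.012823 = 0.468972.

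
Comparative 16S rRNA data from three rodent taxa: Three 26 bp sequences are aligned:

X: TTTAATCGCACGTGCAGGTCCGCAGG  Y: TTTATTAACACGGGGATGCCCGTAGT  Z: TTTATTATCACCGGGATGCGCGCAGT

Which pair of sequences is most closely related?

Y and Z

X–Y: 9/26 differ, p = 0.346, d = 0.464.
X–Z: 10/26 differ, p = 0.385, d = 0.539.
Y–Z: 4/26 differ, p = 0.154, d = 0.172.
The smallest distance is between Y and Z.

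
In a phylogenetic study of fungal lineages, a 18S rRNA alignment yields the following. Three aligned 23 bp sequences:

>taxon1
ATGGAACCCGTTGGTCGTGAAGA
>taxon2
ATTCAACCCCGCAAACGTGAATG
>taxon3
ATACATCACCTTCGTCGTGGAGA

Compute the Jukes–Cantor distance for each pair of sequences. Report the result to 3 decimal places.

taxon1–taxon2: 10/23 sites differ → p ≈ 0.434783, d = −0.75 ln(1 − 0.579711) = 0.650110 ≈ 0.650.
taxon1–taxon3: 7/23 sites differ → p ≈ 0.304348, d = −0.75 ln(1 − 0.405797) = 0.390401 ≈ 0.390.
taxon2–taxon3: 11/23 sites differ → p ≈ 0.478261, d = −0.75 ln(1 − 0.637681) = 0.761423 ≈ 0.761.

d(taxon1,taxon2) = 0.650, d(taxon1,taxon3) = 0.390, d(taxon2,taxon3) = 0.761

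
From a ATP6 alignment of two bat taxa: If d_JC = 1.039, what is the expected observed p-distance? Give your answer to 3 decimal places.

p = (3/4)(1 − e^(−4d/3)) = 0.75 × (1 − e^(-1.385333)) = 0.75 × (1 − 0.250240) = 0.562320.

0.562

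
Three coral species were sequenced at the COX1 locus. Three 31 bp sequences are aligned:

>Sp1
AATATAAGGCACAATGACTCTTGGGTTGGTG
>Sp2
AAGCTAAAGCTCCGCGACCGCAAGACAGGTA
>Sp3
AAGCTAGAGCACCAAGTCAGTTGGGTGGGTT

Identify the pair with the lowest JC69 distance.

Sp1–Sp2: 16/31 differ, p = 0.516, d = 0.874.
Sp1–Sp3: 11/31 differ, p = 0.355, d = 0.481.
Sp2–Sp3: 13/31 differ, p = 0.419, d = 0.614.
The smallest distance is between Sp1 and Sp3.

Sp1 and Sp3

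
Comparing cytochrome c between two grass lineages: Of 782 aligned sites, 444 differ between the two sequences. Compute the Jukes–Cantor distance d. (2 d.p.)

1.06

p = 444/782 ≈ 0.567775.
d = −(3/4) ln(1 − 4p/3) = −0.75 ln(1 − 0.757033) = −0.75 ln(0.242967)
  = −0.75 × (-1.414830) = 1.061123 substitutions/site.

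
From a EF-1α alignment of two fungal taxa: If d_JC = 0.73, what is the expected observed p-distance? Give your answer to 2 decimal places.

0.47

p = (3/4)(1 − e^(−4d/3)) = 0.75 × (1 − e^(-0.973333)) = 0.75 × (1 − 0.377822) = 0.466634.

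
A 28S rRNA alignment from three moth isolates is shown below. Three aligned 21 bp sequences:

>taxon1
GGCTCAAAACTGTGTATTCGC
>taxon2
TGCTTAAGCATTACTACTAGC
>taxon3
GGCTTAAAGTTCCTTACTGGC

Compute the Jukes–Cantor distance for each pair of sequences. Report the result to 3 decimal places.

d(taxon1,taxon2) = 0.756, d(taxon1,taxon3) = 0.532, d(taxon2,taxon3) = 0.532

taxon1–taxon2: 10/21 sites differ → p ≈ 0.47619, d = −0.75 ln(1 − 0.63492) = 0.755729 ≈ 0.756.
taxon1–taxon3: 8/21 sites differ → p ≈ 0.380952, d = −0.75 ln(1 − 0.507936) = 0.531860 ≈ 0.532.
taxon2–taxon3: 8/21 sites differ → p ≈ 0.380952, d = −0.75 ln(1 − 0.507936) = 0.531860 ≈ 0.532.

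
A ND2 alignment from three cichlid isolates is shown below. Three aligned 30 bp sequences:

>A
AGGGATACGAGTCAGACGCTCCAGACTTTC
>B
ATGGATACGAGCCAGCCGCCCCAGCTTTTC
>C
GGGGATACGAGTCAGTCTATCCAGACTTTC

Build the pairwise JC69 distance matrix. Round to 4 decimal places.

d(A,B) = 0.2326, d(A,C) = 0.1468, d(B,C) = 0.3831

A–B: 6/30 sites differ → p = 0.2, d = −0.75 ln(1 − 0.266667) = 0.232617 ≈ 0.2326.
A–C: 4/30 sites differ → p ≈ 0.133333, d = −0.75 ln(1 − 0.177777) = 0.146808 ≈ 0.1468.
B–C: 9/30 sites differ → p = 0.3, d = −0.75 ln(1 − 0.4) = 0.383119 ≈ 0.3831.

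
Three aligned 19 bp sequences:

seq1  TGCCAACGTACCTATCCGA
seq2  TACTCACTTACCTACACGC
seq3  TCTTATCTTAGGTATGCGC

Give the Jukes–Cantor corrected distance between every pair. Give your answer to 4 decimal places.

d(seq1,seq2) = 0.5068, d(seq1,seq3) = 0.7489, d(seq2,seq3) = 0.6181

seq1–seq2: 7/19 sites differ → p ≈ 0.368421, d = −0.75 ln(1 − 0.491228) = 0.506816 ≈ 0.5068.
seq1–seq3: 9/19 sites differ → p ≈ 0.473684, d = −0.75 ln(1 − 0.631579) = 0.748897 ≈ 0.7489.
seq2–seq3: 8/19 sites differ → p ≈ 0.421053, d = −0.75 ln(1 − 0.561404) = 0.618132 ≈ 0.6181.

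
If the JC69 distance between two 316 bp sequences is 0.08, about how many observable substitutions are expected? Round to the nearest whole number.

Invert JC69: p = (3/4)(1 − e^(−4d/3)) = 0.75 × (1 − e^(-0.106667)) = 0.75 × (1 − 0.898825) = 0.075881.
Expected differing sites = pL ≈ 0.075881 × 316 = 23.978396 ≈ 24.

24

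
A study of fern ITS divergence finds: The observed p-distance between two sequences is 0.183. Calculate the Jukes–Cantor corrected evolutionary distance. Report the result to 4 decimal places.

0.2098

d = −(3/4) ln(1 − 4p/3) = −0.75 ln(1 − 0.244) = −0.75 ln(0.756)
  = −0.75 × (-0.279714) = 0.209786 substitutions/site.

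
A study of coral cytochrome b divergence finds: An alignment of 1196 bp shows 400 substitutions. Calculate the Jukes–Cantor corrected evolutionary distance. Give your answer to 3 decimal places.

p = 400/1196 ≈ 0.334448.
d = −(3/4) ln(1 − 4p/3) = −0.75 ln(1 − 0.445931) = −0.75 ln(0.554069)
  = −0.75 × (-0.590466) = 0.442850 substitutions/site.

0.443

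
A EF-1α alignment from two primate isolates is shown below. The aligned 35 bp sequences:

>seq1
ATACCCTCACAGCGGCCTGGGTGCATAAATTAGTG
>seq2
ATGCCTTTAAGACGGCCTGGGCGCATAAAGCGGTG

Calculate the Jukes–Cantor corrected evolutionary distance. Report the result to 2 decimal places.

The sequences differ at 10 of 35 sites (3, 6, 8, 10, 11, 12, 22, 30, 31, 32), so p = 10/35 ≈ 0.285714.
d = −(3/4) ln(1 − 4p/3) = −0.75 ln(1 − 0.380952) = −0.75 ln(0.619048)
  = −0.75 × (-0.479572) = 0.359679 substitutions/site.

0.36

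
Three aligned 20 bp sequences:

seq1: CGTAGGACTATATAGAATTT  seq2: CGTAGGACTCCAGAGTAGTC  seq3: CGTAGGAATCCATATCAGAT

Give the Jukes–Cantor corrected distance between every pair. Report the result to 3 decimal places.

seq1–seq2: 6/20 sites differ → p = 0.3, d = −0.75 ln(1 − 0.4) = 0.383119 ≈ 0.383.
seq1–seq3: 7/20 sites differ → p = 0.35, d = −0.75 ln(1 − 0.466667) = 0.471457 ≈ 0.471.
seq2–seq3: 6/20 sites differ → p = 0.3, d = −0.75 ln(1 − 0.4) = 0.383119 ≈ 0.383.

d(seq1,seq2) = 0.383, d(seq1,seq3) = 0.471, d(seq2,seq3) = 0.383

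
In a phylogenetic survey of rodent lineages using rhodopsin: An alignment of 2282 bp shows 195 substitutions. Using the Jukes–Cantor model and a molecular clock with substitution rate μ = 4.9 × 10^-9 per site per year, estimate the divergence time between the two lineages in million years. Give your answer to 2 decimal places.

9.26

p = 195/2282 ≈ 0.085451.
d = −(3/4) ln(1 − 4p/3) = −0.75 ln(1 − 0.113935) = −0.75 ln(0.886065)
  = −0.75 × (-0.120965) = 0.090724 substitutions/site.
Under a molecular clock d = 2μt, so t = d/(2μ) = 0.090724 / (2 × 4.9 × 10^-9) = 9.26 million years.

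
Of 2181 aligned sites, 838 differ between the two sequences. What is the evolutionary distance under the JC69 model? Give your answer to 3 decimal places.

p = 838/2181 ≈ 0.384227.
d = −(3/4) ln(1 − 4p/3) = −0.75 ln(1 − 0.512303) = −0.75 ln(0.487697)
  = −0.75 × (-0.718061) = 0.538546 substitutions/site.

0.539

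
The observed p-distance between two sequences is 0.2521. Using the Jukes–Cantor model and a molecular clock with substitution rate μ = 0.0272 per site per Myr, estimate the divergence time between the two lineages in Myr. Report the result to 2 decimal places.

5.65

d = −(3/4) ln(1 − 4p/3) = −0.75 ln(1 − 0.336133) = −0.75 ln(0.663867)
  = −0.75 × (-0.409673) = 0.307255 substitutions/site.
Under a molecular clock d = 2μt, so t = d/(2μ) = 0.307255 / (2 × 0.0272) = 5.65 Myr.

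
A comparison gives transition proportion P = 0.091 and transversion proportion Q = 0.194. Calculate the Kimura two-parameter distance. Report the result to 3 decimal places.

Under the Kimura two-parameter model, d = −½ ln(1 − 2P − Q) − ¼ ln(1 − 2Q).
1 − 2P − Q = 0.624, giving −½ ln(0.624) = 0.235802.
1 − 2Q = 0.612, giving −¼ ln(0.612) = 0.122756.
d = 0.235802 + 0.122756 = 0.358558.

0.359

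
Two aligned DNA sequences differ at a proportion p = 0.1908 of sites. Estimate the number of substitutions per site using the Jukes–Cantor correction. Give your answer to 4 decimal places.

0.2202

d = −(3/4) ln(1 − 4p/3) = −0.75 ln(1 − 0.2544) = −0.75 ln(0.7456)
  = −0.75 × (-0.293566) = 0.220175 substitutions/site.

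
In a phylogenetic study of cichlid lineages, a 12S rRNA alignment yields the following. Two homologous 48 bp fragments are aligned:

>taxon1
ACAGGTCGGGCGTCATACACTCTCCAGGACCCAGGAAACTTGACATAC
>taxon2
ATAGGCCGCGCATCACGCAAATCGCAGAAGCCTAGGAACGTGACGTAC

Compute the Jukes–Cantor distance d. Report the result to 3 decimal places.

The sequences differ at 18 of 48 sites, so p = 18/48 = 0.375.
d = −(3/4) ln(1 − 4p/3) = −0.75 ln(1 − 0.5) = −0.75 ln(0.5)
  = −0.75 × (-0.693147) = 0.519860 substitutions/site.

0.520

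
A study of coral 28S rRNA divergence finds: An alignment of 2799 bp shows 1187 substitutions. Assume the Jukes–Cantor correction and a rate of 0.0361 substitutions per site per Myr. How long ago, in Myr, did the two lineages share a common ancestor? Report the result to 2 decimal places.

8.66

p = 1187/2799 ≈ 0.42408.
d = −(3/4) ln(1 − 4p/3) = −0.75 ln(1 − 0.56544) = −0.75 ln(0.43456)
  = −0.75 × (-0.833421) = 0.625066 substitutions/site.
Under a molecular clock d = 2μt, so t = d/(2μ) = 0.625066 / (2 × 0.0361) = 8.66 Myr.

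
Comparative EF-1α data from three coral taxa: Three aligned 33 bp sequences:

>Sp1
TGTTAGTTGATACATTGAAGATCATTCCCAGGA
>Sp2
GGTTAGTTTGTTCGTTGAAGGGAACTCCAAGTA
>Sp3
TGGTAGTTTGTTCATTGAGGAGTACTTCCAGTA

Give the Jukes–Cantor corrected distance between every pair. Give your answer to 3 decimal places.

Sp1–Sp2: 11/33 sites differ → p ≈ 0.333333, d = −0.75 ln(1 − 0.444444) = 0.440839 ≈ 0.441.
Sp1–Sp3: 10/33 sites differ → p ≈ 0.30303, d = −0.75 ln(1 − 0.40404) = 0.388186 ≈ 0.388.
Sp2–Sp3: 8/33 sites differ → p ≈ 0.242424, d = −0.75 ln(1 − 0.323232) = 0.292820 ≈ 0.293.

d(Sp1,Sp2) = 0.441, d(Sp1,Sp3) = 0.388, d(Sp2,Sp3) = 0.293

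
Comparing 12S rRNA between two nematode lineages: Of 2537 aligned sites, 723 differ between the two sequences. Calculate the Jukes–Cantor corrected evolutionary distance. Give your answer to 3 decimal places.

0.358

p = 723/2537 ≈ 0.284982.
d = −(3/4) ln(1 − 4p/3) = −0.75 ln(1 − 0.379976) = −0.75 ln(0.620024)
  = −0.75 × (-0.477997) = 0.358498 substitutions/site.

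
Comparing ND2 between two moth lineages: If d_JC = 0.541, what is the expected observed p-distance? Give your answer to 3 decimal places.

0.385

p = (3/4)(1 − e^(−4d/3)) = 0.75 × (1 − e^(-0.721333)) = 0.75 × (1 − 0.486104) = 0.385422.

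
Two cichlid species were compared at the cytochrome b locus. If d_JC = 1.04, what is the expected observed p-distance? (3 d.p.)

p = (3/4)(1 − e^(−4d/3)) = 0.75 × (1 − e^(-1.386667)) = 0.75 × (1 − 0.249907) = 0.562570.

0.563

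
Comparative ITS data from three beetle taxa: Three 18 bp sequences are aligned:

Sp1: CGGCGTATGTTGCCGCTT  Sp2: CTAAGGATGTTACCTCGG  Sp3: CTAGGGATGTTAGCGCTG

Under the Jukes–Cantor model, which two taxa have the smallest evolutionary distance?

Sp1–Sp2: 8/18 differ, p = 0.444, d = 0.673.
Sp1–Sp3: 7/18 differ, p = 0.389, d = 0.548.
Sp2–Sp3: 4/18 differ, p = 0.222, d = 0.264.
The smallest distance is between Sp2 and Sp3.

Sp2 and Sp3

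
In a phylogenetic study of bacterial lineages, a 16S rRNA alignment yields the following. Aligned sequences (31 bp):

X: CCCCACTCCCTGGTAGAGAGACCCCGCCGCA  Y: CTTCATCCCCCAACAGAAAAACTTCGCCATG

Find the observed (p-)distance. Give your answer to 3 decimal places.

0.484

The sequences differ at 15 of 31 positions.
p = 15/31 = 0.483870… ≈ 0.484 (to 3 d.p.).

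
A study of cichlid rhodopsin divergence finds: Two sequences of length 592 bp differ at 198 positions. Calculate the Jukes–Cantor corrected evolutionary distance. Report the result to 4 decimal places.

p = 198/592 ≈ 0.334459.
d = −(3/4) ln(1 − 4p/3) = −0.75 ln(1 − 0.445945) = −0.75 ln(0.554055)
  = −0.75 × (-0.590491) = 0.442868 substitutions/site.

0.4429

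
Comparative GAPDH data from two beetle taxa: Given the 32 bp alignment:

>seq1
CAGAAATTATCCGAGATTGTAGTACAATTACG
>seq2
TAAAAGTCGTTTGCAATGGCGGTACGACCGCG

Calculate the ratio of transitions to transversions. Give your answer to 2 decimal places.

7.00

Transitions are A↔G and C↔T; transversions are all other mismatches.
Transitions: 14. Transversions: 2.
R = 14/2 = 7.00.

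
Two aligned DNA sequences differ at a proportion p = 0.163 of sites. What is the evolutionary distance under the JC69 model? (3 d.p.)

d = −(3/4) ln(1 − 4p/3) = −0.75 ln(1 − 0.217333) = −0.75 ln(0.782667)
  = −0.75 × (-0.245048) = 0.183786 substitutions/site.

0.184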